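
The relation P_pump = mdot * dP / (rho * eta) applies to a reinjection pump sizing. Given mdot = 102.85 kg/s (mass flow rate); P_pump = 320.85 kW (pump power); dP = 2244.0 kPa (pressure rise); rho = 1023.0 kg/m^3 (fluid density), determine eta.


eta = mdot * dP / (rho * P_pump)
eta = 102.85 * 2244.0 / (1023.0 * 320.85)
eta = 0.70315


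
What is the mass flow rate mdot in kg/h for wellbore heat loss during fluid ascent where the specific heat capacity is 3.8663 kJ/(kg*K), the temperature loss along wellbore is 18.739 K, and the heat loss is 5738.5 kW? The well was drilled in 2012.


mdot = Q_loss / (cp * dT)
mdot = 5738.5 / (3.8663 * 18.739)
mdot = 79.20570 kg/s
Convert: 79.20570 kg/s * 3600.0 = 2.8514e+05 kg/h
mdot = 2.8514e+05 kg/h


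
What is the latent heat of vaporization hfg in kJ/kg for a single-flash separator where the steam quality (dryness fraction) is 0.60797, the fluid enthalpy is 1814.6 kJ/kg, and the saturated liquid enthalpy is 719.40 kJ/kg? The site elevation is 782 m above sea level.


hfg = (h - hf) / x
hfg = (1814.6 - 719.40) / 0.60797
hfg = 1801.4 kJ/kg


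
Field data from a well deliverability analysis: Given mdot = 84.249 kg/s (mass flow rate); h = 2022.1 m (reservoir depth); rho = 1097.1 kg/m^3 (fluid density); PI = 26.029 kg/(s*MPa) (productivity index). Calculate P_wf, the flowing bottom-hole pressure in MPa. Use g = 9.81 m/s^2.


Step 1: P_i = rho*g*h/1e6 = 1097.1*9.81*2022.1/1e6 = 21.76295 MPa
Step 2: P_wf = P_i - mdot/PI = 21.76295 - 84.249/26.029 = 18.526 MPa
P_wf = 18.526 MPa


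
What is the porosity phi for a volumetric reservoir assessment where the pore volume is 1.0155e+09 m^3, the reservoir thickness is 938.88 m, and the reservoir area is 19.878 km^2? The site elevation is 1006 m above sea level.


phi = Vp / (A * 1e6 * hr)
phi = 1.0155e+09 / (19.878 * 1e6 * 938.88)
phi = 0.054412


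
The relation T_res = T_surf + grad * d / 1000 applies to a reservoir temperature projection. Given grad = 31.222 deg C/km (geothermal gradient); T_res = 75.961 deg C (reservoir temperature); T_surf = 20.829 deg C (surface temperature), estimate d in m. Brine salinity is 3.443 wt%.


d = (T_res - T_surf) / grad * 1000
d = (75.961 - 20.829) / 31.222 * 1000
d = 1765.8 m


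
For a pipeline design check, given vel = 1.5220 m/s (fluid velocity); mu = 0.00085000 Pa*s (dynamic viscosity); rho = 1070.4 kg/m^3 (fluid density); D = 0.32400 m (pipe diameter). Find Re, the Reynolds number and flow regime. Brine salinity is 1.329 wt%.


Step 1: Re = rho*vel*D/mu = 1070.4*1.522*0.324/0.00085 = 6.2099e+05
Step 2: Re = 6.2099e+05 > 4000, so flow is turbulent.
Re = 6.2099e+05 (turbulent)


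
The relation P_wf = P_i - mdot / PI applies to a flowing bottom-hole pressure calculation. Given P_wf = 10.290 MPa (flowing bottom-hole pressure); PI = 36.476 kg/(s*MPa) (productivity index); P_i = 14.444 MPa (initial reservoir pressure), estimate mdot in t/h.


mdot = (P_i - P_wf) * PI
mdot = (14.444 - 10.290) * 36.476
mdot = 151.5213 kg/s
Convert: 151.5213 kg/s * 3.6 = 545.48 t/h
mdot = 545.48 t/h


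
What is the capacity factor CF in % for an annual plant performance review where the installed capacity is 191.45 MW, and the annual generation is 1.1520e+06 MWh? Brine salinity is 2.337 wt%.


CF = E_a / (cap * 8760) * 100
CF = 1.1520e+06 / (191.45 * 8760) * 100
CF = 68.690 %


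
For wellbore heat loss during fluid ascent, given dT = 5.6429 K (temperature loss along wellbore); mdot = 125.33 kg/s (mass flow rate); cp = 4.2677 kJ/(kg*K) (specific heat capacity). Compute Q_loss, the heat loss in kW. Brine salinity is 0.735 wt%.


Q_loss = mdot * cp * dT
Q_loss = 125.33 * 4.2677 * 5.6429
Q_loss = 3018.2 kW


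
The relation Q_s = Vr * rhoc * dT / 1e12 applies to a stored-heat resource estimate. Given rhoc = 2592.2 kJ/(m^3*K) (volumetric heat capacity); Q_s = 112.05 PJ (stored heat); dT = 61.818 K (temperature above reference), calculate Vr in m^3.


Vr = Q_s * 1e12 / (rhoc * dT)
Vr = 112.05 * 1e12 / (2592.2 * 61.818)
Vr = 6.9924e+08 m^3


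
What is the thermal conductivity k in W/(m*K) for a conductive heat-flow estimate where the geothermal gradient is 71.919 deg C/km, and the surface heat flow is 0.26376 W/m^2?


k = q * 1000 / grad
k = 0.26376 * 1000 / 71.919
k = 3.6675 W/(m*K)


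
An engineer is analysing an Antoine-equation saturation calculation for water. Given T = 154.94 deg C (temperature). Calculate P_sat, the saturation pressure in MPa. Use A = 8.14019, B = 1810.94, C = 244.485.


P_sat = 10^(A - B/(C + T)) / 760 * 0.101325
P_sat = 10^(8.14019 - 1810.94/(244.485 + 154.94)) / 760 * 0.101325
P_sat = 0.53855 MPa


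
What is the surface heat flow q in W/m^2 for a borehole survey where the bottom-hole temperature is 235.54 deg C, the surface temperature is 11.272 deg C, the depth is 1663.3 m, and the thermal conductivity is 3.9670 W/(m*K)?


Step 1: grad = (T_d - T_surf)/d * 1000 = (235.54 - 11.272)/1663.3 * 1000 = 134.8332 deg C/km
Step 2: q = k * grad / 1000 = 3.967 * 134.8332 / 1000 = 0.53488 W/m^2
q = 0.53488 W/m^2


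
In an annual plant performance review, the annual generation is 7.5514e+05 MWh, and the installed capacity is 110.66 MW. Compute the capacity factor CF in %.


CF = E_a / (cap * 8760) * 100
CF = 7.5514e+05 / (110.66 * 8760) * 100
CF = 77.899 %


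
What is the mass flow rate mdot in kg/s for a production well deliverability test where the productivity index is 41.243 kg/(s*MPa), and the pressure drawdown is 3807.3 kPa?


mdot = PI * dP / 1000
mdot = 41.243 * 3807.3 / 1000
mdot = 157.02 kg/s


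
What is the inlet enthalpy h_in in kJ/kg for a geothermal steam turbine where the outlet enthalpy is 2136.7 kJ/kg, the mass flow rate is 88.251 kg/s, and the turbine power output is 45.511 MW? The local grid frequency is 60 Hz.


h_in = h_out + P * 1000 / mdot
h_in = 2136.7 + 45.511 * 1000 / 88.251
h_in = 2652.4 kJ/kg


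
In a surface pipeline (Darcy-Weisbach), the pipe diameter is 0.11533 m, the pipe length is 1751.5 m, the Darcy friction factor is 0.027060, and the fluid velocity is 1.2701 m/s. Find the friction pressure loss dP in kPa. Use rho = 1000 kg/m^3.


dP = f * (L/D) * (rho*vel^2/2) / 1000
dP = 0.027060 * (1751.5/0.11533) * (1000*1.2701^2/2) / 1000
dP = 331.47 kPa


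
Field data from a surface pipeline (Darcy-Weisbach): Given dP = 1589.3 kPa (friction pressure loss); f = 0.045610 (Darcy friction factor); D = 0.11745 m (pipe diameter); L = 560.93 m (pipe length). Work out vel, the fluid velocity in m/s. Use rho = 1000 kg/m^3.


vel = sqrt(dP*1000*2*D / (f*L*rho))
vel = sqrt(1589.3*1000*2*0.11745 / (0.045610*560.93*1000))
vel = 3.8200 m/s


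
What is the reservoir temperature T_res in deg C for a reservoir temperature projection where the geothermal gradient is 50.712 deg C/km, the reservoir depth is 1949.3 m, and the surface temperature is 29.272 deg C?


T_res = T_surf + grad * d / 1000
T_res = 29.272 + 50.712 * 1949.3 / 1000
T_res = 128.12 deg C


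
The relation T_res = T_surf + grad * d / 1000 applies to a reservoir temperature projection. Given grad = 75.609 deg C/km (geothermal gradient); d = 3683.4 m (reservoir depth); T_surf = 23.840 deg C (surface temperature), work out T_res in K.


T_res = T_surf + grad * d / 1000
T_res = 23.840 + 75.609 * 3683.4 / 1000
T_res = 302.3382 deg C
Convert to K: 302.3382 + 273.15 = 575.49 K
T_res = 575.49 K


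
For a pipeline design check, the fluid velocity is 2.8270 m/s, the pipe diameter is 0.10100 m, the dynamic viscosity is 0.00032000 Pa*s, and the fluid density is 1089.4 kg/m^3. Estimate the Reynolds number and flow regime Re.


Step 1: Re = rho*vel*D/mu = 1089.4*2.827*0.101/0.00032 = 9.7204e+05
Step 2: Re = 9.7204e+05 > 4000, so flow is turbulent.
Re = 9.7204e+05 (turbulent)


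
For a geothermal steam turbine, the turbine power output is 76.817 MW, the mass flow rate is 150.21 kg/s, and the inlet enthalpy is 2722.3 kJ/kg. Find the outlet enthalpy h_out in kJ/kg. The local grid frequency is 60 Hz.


h_out = h_in - P * 1000 / mdot
h_out = 2722.3 - 76.817 * 1000 / 150.21
h_out = 2210.9 kJ/kg


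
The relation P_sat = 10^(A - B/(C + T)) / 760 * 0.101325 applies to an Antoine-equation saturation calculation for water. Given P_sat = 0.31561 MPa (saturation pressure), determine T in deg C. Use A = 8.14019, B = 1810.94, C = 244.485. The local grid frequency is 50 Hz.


T = B / (A - log10(P_sat * 760 / 0.101325)) - C
T = 1810.94 / (8.14019 - log10(0.31561 * 760 / 0.101325)) - 244.485
T = 135.49 deg C


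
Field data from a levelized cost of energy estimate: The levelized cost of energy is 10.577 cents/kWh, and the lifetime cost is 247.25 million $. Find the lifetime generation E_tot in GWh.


E_tot = C_tot / LCOE * 100
E_tot = 247.25 / 10.577 * 100
E_tot = 2337.6 GWh


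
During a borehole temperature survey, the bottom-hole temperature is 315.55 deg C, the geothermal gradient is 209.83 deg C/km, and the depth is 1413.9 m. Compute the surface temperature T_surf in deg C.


T_surf = T_d - grad * d / 1000
T_surf = 315.55 - 209.83 * 1413.9 / 1000
T_surf = 18.871 deg C


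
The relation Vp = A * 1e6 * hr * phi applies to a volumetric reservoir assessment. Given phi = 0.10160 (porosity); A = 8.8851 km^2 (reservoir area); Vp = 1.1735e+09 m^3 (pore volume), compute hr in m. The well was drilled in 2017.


hr = Vp / (A * 1e6 * phi)
hr = 1.1735e+09 / (8.8851 * 1e6 * 0.10160)
hr = 1300.0 m


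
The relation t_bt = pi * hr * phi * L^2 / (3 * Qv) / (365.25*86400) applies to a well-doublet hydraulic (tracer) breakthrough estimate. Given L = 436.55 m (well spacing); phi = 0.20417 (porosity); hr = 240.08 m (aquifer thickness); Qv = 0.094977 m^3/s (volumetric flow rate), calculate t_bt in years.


t_bt = pi * hr * phi * L^2 / (3 * Qv) / (365.25*86400)
t_bt = pi * 240.08 * 0.20417 * 436.55^2 / (3 * 0.094977) / (365.25*86400)
t_bt = 3.2638 years


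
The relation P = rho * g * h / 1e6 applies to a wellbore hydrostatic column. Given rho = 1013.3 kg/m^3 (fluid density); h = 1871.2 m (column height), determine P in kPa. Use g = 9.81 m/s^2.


P = rho * g * h / 1e6
P = 1013.3 * 9.81 * 1871.2 / 1e6
P = 18.60061 MPa
Convert: 18.60061 MPa * 1000.0 = 18601 kPa
P = 18601 kPa


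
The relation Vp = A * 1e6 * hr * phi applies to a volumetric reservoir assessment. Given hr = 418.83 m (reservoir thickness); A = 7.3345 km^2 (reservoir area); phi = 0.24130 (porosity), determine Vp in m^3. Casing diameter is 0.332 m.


Vp = A * 1e6 * hr * phi
Vp = 7.3345 * 1e6 * 418.83 * 0.24130
Vp = 7.4125e+08 m^3


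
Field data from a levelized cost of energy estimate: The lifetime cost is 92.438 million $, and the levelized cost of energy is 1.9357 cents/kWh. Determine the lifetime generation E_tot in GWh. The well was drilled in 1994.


E_tot = C_tot / LCOE * 100
E_tot = 92.438 / 1.9357 * 100
E_tot = 4775.4 GWh


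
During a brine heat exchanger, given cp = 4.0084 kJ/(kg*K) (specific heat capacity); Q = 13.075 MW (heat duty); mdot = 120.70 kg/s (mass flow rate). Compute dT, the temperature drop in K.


dT = Q * 1000 / (mdot * cp)
dT = 13.075 * 1000 / (120.70 * 4.0084)
dT = 27.025 K


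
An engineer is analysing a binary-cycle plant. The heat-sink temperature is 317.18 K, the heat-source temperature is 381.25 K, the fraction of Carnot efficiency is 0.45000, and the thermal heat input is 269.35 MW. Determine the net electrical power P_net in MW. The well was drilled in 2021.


Step 1: eta = (1 - Tc/Th)*f = (1 - 317.18/381.25)*0.45 = 0.07562361
Step 2: P_net = eta * Q_in = 0.07562361 * 269.35 = 20.369 MW
P_net = 20.369 MW


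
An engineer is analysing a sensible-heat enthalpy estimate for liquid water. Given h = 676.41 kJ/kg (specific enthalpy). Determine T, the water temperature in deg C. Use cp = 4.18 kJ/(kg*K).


T = h / cp
T = 676.41 / 4.18
T = 161.82 deg C


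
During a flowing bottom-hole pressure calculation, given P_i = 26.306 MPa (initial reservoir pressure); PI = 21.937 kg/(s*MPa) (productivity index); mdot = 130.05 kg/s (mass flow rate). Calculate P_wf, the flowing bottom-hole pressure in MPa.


P_wf = P_i - mdot / PI
P_wf = 26.306 - 130.05 / 21.937
P_wf = 20.378 MPa


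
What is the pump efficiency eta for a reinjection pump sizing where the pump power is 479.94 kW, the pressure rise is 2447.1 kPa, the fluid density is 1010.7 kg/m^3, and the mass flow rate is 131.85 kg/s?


eta = mdot * dP / (rho * P_pump)
eta = 131.85 * 2447.1 / (1010.7 * 479.94)
eta = 0.66515


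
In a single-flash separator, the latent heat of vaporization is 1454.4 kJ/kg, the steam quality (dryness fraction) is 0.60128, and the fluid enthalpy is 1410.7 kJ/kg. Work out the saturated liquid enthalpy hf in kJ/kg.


hf = h - x * hfg
hf = 1410.7 - 0.60128 * 1454.4
hf = 536.20 kJ/kg


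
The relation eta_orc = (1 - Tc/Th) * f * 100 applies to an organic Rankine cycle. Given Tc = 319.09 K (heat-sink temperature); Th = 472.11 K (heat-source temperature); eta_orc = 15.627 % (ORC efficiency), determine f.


f = (eta_orc/100) / (1 - Tc/Th)
f = (15.627/100) / (1 - 319.09/472.11)
f = 0.48214


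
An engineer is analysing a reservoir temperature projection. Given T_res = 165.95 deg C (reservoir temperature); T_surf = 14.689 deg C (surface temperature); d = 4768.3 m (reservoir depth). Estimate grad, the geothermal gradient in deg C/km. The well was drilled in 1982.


grad = (T_res - T_surf) / d * 1000
grad = (165.95 - 14.689) / 4768.3 * 1000
grad = 31.722 deg C/km


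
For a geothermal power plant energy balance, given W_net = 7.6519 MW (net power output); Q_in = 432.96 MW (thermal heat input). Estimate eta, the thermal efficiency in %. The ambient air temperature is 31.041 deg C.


eta = W_net / Q_in * 100
eta = 7.6519 / 432.96 * 100
eta = 1.7673 %


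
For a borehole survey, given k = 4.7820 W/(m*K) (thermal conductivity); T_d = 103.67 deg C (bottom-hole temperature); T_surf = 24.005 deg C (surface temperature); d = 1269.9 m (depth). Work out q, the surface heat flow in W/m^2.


Step 1: grad = (T_d - T_surf)/d * 1000 = (103.67 - 24.005)/1269.9 * 1000 = 62.73329 deg C/km
Step 2: q = k * grad / 1000 = 4.782 * 62.73329 / 1000 = 0.29999 W/m^2
q = 0.29999 W/m^2


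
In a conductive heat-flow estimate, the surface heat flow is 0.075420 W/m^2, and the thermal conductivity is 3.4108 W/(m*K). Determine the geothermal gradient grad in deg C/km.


grad = q * 1000 / k
grad = 0.075420 * 1000 / 3.4108
grad = 22.112 deg C/km


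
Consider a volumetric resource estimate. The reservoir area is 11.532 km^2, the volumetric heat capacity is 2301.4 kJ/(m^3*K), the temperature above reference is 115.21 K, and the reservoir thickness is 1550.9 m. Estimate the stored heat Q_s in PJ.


Step 1: Vr = A*1e6*hr = 11.532*1e6*1550.9 = 1.788498e+10 m^3
Step 2: Q_s = Vr*rhoc*dT/1e12 = 1.788498e+10*2301.4*115.21/1e12 = 4742.1 PJ
Q_s = 4742.1 PJ


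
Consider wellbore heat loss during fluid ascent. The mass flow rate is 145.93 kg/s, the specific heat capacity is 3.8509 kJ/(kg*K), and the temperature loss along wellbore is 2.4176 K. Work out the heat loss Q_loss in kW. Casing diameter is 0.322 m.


Q_loss = mdot * cp * dT
Q_loss = 145.93 * 3.8509 * 2.4176
Q_loss = 1358.6 kW


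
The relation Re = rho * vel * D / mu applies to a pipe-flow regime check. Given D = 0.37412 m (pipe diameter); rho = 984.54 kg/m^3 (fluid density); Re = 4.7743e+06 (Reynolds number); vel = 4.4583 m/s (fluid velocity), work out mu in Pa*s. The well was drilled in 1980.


mu = rho * vel * D / Re
mu = 984.54 * 4.4583 * 0.37412 / 4.7743e+06
mu = 0.00034396 Pa*s


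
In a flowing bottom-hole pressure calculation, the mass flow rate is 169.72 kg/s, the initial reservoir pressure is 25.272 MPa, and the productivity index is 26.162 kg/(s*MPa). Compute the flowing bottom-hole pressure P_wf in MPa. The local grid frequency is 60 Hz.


P_wf = P_i - mdot / PI
P_wf = 25.272 - 169.72 / 26.162
P_wf = 18.785 MPa


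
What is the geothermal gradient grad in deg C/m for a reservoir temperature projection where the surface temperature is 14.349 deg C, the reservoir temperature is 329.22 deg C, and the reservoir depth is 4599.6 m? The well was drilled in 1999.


grad = (T_res - T_surf) / d * 1000
grad = (329.22 - 14.349) / 4599.6 * 1000
grad = 68.45617 deg C/km
Convert: 68.45617 deg C/km * 0.001 = 0.068456 deg C/m
grad = 0.068456 deg C/m


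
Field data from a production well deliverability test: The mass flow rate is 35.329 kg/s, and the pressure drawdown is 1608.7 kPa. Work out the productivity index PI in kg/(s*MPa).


PI = mdot * 1000 / dP
PI = 35.329 * 1000 / 1608.7
PI = 21.961 kg/(s*MPa)


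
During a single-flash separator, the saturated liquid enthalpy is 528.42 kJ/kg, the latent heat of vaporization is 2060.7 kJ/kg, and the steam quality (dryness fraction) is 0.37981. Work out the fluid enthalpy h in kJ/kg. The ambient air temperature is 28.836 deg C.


h = hf + x * hfg
h = 528.42 + 0.37981 * 2060.7
h = 1311.1 kJ/kg


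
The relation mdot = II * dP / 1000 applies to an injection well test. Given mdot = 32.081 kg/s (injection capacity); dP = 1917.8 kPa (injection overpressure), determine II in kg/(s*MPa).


II = mdot * 1000 / dP
II = 32.081 * 1000 / 1917.8
II = 16.728 kg/(s*MPa)


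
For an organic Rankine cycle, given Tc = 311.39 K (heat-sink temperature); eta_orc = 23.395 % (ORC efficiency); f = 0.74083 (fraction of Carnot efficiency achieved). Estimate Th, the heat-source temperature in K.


Th = Tc / (1 - (eta_orc/100)/f)
Th = 311.39 / (1 - (23.395/100)/0.74083)
Th = 455.11 K


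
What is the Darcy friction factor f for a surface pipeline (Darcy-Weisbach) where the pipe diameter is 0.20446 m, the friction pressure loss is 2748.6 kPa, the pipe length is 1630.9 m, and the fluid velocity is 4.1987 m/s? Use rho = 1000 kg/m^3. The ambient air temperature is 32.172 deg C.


f = dP*1000 / ((L/D)*(rho*vel^2/2))
f = 2748.6*1000 / ((1630.9/0.20446)*(1000*4.1987^2/2))
f = 0.039092


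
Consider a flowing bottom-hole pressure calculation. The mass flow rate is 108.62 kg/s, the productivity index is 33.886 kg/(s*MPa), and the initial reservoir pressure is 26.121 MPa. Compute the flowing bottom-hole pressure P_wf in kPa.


P_wf = P_i - mdot / PI
P_wf = 26.121 - 108.62 / 33.886
P_wf = 22.91555 MPa
Convert: 22.91555 MPa * 1000.0 = 22916 kPa
P_wf = 22916 kPa


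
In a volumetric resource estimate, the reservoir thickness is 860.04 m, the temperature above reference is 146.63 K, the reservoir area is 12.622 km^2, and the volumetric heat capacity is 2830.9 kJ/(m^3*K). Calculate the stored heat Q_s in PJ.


Step 1: Vr = A*1e6*hr = 12.622*1e6*860.04 = 1.085542e+10 m^3
Step 2: Q_s = Vr*rhoc*dT/1e12 = 1.085542e+10*2830.9*146.63/1e12 = 4506.0 PJ
Q_s = 4506.0 PJ


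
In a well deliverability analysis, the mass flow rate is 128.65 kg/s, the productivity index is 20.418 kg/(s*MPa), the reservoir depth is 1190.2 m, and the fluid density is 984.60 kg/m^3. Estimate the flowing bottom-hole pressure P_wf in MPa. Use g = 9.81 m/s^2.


Step 1: P_i = rho*g*h/1e6 = 984.6*9.81*1190.2/1e6 = 11.49605 MPa
Step 2: P_wf = P_i - mdot/PI = 11.49605 - 128.65/20.418 = 5.1952 MPa
P_wf = 5.1952 MPa


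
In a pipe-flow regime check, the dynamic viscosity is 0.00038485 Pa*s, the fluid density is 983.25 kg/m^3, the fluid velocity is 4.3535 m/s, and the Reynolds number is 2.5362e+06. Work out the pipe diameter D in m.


D = Re * mu / (rho * vel)
D = 2.5362e+06 * 0.00038485 / (983.25 * 4.3535)
D = 0.22802 m


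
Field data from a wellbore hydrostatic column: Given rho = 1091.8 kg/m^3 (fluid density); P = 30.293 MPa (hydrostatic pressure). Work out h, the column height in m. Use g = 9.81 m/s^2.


h = P * 1e6 / (g * rho)
h = 30.293 * 1e6 / (9.81 * 1091.8)
h = 2828.3 m


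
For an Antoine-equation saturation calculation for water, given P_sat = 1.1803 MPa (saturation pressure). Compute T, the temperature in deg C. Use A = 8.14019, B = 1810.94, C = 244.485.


T = B / (A - log10(P_sat * 760 / 0.101325)) - C
T = 1810.94 / (8.14019 - log10(1.1803 * 760 / 0.101325)) - 244.485
T = 187.40 deg C


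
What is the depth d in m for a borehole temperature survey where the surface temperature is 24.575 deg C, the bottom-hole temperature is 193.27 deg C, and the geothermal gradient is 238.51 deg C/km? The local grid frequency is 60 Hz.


d = (T_d - T_surf) / grad * 1000
d = (193.27 - 24.575) / 238.51 * 1000
d = 707.29 m


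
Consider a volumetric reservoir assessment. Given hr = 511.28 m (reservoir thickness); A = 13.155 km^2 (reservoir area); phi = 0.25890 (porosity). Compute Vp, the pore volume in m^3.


Vp = A * 1e6 * hr * phi
Vp = 13.155 * 1e6 * 511.28 * 0.25890
Vp = 1.7413e+09 m^3


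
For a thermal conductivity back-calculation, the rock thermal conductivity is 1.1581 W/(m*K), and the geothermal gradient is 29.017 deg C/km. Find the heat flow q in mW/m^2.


q = k * grad / 1000
q = 1.1581 * 29.017 / 1000
q = 0.03360459 W/m^2
Convert: 0.03360459 W/m^2 * 1000.0 = 33.605 mW/m^2
q = 33.605 mW/m^2


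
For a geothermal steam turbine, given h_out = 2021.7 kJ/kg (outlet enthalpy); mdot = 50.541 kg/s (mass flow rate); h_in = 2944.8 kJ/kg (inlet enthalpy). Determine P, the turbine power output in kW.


P = mdot * (h_in - h_out) / 1000
P = 50.541 * (2944.8 - 2021.7) / 1000
P = 46.65440 MW
Convert: 46.65440 MW * 1000.0 = 46654 kW
P = 46654 kW


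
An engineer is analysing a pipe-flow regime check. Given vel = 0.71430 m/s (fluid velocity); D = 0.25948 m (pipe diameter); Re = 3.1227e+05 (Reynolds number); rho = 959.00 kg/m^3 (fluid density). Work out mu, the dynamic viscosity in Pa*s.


mu = rho * vel * D / Re
mu = 959.00 * 0.71430 * 0.25948 / 3.1227e+05
mu = 0.00056921 Pa*s


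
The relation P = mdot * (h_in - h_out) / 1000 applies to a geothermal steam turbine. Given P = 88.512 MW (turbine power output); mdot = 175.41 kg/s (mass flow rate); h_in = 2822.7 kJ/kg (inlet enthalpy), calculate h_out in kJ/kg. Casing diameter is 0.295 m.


h_out = h_in - P * 1000 / mdot
h_out = 2822.7 - 88.512 * 1000 / 175.41
h_out = 2318.1 kJ/kg


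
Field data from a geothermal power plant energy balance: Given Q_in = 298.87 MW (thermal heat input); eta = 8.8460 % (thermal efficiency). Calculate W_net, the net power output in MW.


W_net = eta / 100 * Q_in
W_net = 8.8460 / 100 * 298.87
W_net = 26.438 MW


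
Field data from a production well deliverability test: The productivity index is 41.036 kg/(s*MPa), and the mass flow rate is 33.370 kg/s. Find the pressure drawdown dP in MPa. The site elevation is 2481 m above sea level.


dP = mdot * 1000 / PI
dP = 33.370 * 1000 / 41.036
dP = 813.1884 kPa
Convert: 813.1884 kPa * 0.001 = 0.81319 MPa
dP = 0.81319 MPa


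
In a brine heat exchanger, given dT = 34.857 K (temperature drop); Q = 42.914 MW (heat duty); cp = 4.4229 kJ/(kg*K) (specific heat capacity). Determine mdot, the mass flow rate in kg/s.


mdot = Q * 1000 / (cp * dT)
mdot = 42.914 * 1000 / (4.4229 * 34.857)
mdot = 278.36 kg/s


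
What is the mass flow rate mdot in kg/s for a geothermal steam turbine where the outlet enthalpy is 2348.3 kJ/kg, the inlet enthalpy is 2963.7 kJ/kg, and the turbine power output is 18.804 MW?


mdot = P * 1000 / (h_in - h_out)
mdot = 18.804 * 1000 / (2963.7 - 2348.3)
mdot = 30.556 kg/s


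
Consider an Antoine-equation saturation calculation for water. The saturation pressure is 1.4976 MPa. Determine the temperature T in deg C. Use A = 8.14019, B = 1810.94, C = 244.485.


T = B / (A - log10(P_sat * 760 / 0.101325)) - C
T = 1810.94 / (8.14019 - log10(1.4976 * 760 / 0.101325)) - 244.485
T = 198.32 deg C


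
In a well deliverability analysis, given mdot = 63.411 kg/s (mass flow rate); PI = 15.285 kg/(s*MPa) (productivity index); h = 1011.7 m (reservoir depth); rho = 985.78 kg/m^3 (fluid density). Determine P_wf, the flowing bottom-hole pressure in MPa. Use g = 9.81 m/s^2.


Step 1: P_i = rho*g*h/1e6 = 985.78*9.81*1011.7/1e6 = 9.783647 MPa
Step 2: P_wf = P_i - mdot/PI = 9.783647 - 63.411/15.285 = 5.6351 MPa
P_wf = 5.6351 MPa


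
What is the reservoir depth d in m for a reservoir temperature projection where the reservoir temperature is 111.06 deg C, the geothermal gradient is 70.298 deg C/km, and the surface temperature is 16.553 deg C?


d = (T_res - T_surf) / grad * 1000
d = (111.06 - 16.553) / 70.298 * 1000
d = 1344.4 m


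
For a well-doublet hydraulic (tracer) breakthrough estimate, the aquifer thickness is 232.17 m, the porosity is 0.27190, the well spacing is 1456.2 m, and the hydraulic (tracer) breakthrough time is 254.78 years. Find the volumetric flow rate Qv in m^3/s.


Qv = pi*hr*phi*L^2 / (3*t_bt*365.25*86400)
Qv = pi*232.17*0.27190*1456.2^2 / (3*254.78*365.25*86400)
Qv = 0.017435 m^3/s


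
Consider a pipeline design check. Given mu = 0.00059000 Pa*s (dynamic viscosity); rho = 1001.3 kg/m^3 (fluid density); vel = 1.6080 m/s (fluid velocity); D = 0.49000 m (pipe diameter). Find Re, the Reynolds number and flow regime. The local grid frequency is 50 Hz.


Step 1: Re = rho*vel*D/mu = 1001.3*1.608*0.49/0.00059 = 1.3372e+06
Step 2: Re = 1.3372e+06 > 4000, so flow is turbulent.
Re = 1.3372e+06 (turbulent)


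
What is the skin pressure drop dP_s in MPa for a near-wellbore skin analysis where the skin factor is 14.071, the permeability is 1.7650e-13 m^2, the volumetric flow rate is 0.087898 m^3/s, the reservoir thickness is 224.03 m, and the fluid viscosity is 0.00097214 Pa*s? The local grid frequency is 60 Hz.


dP_s = S * q * mu / (2*pi*k*hr) / 1000
dP_s = 14.071 * 0.087898 * 0.00097214 / (2*pi*1.7650e-13*224.03) / 1000
dP_s = 4839.517 kPa
Convert: 4839.517 kPa * 0.001 = 4.8395 MPa
dP_s = 4.8395 MPa


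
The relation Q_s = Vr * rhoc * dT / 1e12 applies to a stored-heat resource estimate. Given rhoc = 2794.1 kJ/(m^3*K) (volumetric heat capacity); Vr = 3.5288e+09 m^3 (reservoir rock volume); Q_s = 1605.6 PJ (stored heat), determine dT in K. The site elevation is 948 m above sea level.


dT = Q_s * 1e12 / (Vr * rhoc)
dT = 1605.6 * 1e12 / (3.5288e+09 * 2794.1)
dT = 162.84 K


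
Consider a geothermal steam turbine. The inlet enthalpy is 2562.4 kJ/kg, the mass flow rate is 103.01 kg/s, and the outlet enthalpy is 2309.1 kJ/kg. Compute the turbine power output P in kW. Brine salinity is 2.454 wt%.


P = mdot * (h_in - h_out) / 1000
P = 103.01 * (2562.4 - 2309.1) / 1000
P = 26.09243 MW
Convert: 26.09243 MW * 1000.0 = 26092 kW
P = 26092 kW


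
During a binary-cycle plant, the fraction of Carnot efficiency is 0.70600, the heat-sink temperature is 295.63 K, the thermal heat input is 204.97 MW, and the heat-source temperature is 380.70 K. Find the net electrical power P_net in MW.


Step 1: eta = (1 - Tc/Th)*f = (1 - 295.63/380.7)*0.706 = 0.1577605
Step 2: P_net = eta * Q_in = 0.1577605 * 204.97 = 32.336 MW
P_net = 32.336 MW


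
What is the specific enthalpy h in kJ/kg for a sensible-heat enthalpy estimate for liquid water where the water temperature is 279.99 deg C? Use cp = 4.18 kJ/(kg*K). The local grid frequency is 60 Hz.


h = cp * T
h = 4.18 * 279.99
h = 1170.4 kJ/kg


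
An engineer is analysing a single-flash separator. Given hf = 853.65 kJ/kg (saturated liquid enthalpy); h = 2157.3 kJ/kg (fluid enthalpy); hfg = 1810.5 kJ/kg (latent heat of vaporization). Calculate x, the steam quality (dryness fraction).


x = (h - hf) / hfg
x = (2157.3 - 853.65) / 1810.5
x = 0.72005


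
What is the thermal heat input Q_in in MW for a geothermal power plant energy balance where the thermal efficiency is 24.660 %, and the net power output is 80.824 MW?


Q_in = W_net / (eta / 100)
Q_in = 80.824 / (24.660 / 100)
Q_in = 327.75 MW


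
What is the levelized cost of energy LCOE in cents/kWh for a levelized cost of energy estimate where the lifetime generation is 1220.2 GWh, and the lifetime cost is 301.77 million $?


LCOE = C_tot / E_tot * 100
LCOE = 301.77 / 1220.2 * 100
LCOE = 24.731 cents/kWh


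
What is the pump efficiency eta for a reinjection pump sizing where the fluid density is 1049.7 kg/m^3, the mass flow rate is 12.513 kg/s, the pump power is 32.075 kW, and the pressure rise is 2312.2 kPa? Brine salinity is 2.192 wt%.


eta = mdot * dP / (rho * P_pump)
eta = 12.513 * 2312.2 / (1049.7 * 32.075)
eta = 0.85932


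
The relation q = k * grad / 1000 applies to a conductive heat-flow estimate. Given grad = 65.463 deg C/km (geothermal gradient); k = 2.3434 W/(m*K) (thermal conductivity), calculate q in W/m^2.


q = k * grad / 1000
q = 2.3434 * 65.463 / 1000
q = 0.15341 W/m^2


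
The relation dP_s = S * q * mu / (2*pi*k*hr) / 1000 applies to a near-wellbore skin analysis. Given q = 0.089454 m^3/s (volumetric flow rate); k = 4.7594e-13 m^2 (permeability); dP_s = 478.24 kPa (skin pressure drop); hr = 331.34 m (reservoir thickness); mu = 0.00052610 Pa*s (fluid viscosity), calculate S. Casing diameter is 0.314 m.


S = dP_s * 1000 * 2*pi*k*hr / (q*mu)
S = 478.24 * 1000 * 2*pi*4.7594e-13*331.34 / (0.089454*0.00052610)
S = 10.069


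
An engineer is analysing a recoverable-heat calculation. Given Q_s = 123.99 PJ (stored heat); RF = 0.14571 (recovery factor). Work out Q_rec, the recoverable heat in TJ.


Q_rec = Q_s * RF
Q_rec = 123.99 * 0.14571
Q_rec = 18.06658 PJ
Convert: 18.06658 PJ * 1000.0 = 18067 TJ
Q_rec = 18067 TJ


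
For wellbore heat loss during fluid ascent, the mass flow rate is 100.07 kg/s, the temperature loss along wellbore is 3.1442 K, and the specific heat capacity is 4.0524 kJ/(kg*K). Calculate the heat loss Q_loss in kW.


Q_loss = mdot * cp * dT
Q_loss = 100.07 * 4.0524 * 3.1442
Q_loss = 1275.0 kW


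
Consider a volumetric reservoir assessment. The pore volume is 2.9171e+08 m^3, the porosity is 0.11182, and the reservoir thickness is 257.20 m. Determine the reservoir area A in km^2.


A = Vp / (1e6 * hr * phi)
A = 2.9171e+08 / (1e6 * 257.20 * 0.11182)
A = 10.143 km^2


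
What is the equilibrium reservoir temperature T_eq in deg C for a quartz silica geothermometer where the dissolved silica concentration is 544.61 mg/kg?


T_eq = 1309 / (5.19 - log10(SiO2)) - 273.15
T_eq = 1309 / (5.19 - log10(544.61)) - 273.15
T_eq = 260.28 deg C


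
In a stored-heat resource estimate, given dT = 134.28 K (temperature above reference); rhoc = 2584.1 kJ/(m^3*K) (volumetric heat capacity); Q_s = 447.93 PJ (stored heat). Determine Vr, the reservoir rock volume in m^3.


Vr = Q_s * 1e12 / (rhoc * dT)
Vr = 447.93 * 1e12 / (2584.1 * 134.28)
Vr = 1.2909e+09 m^3


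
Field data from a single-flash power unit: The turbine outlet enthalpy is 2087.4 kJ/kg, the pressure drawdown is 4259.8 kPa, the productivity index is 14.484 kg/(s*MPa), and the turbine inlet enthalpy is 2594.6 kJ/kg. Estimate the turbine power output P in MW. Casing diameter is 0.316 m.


Step 1: mdot = PI * dP / 1000 = 14.484 * 4259.8 / 1000 = 61.69894 kg/s
Step 2: P = mdot*(h_in - h_out)/1000 = 61.69894*(2594.6 - 2087.4)/1000 = 31.294 MW
P = 31.294 MW


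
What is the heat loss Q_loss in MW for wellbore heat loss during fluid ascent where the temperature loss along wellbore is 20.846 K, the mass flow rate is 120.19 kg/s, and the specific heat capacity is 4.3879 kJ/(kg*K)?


Q_loss = mdot * cp * dT
Q_loss = 120.19 * 4.3879 * 20.846
Q_loss = 10993.80 kW
Convert: 10993.80 kW * 0.001 = 10.994 MW
Q_loss = 10.994 MW


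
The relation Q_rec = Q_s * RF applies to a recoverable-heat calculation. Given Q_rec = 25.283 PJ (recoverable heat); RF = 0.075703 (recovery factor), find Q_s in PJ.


Q_s = Q_rec / RF
Q_s = 25.283 / 0.075703
Q_s = 333.98 PJ


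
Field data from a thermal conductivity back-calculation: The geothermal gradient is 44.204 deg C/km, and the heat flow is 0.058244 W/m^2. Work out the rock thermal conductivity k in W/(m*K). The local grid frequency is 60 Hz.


k = q / (grad / 1000)
k = 0.058244 / (44.204 / 1000)
k = 1.3176 W/(m*K)


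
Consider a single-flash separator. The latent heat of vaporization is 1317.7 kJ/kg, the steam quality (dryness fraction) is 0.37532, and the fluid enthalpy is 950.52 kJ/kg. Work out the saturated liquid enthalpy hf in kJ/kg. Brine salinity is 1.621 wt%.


hf = h - x * hfg
hf = 950.52 - 0.37532 * 1317.7
hf = 455.96 kJ/kg


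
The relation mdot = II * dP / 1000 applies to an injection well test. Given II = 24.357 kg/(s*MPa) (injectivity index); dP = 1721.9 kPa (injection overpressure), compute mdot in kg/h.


mdot = II * dP / 1000
mdot = 24.357 * 1721.9 / 1000
mdot = 41.94032 kg/s
Convert: 41.94032 kg/s * 3600.0 = 1.5099e+05 kg/h
mdot = 1.5099e+05 kg/h


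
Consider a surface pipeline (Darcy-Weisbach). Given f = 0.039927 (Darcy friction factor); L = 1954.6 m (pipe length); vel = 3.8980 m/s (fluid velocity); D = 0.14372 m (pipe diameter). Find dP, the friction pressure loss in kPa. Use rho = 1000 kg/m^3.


dP = f * (L/D) * (rho*vel^2/2) / 1000
dP = 0.039927 * (1954.6/0.14372) * (1000*3.8980^2/2) / 1000
dP = 4125.4 kPa


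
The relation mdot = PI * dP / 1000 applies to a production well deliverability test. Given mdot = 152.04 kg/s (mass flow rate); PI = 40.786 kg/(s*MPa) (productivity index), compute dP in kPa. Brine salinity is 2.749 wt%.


dP = mdot * 1000 / PI
dP = 152.04 * 1000 / 40.786
dP = 3727.7 kPa


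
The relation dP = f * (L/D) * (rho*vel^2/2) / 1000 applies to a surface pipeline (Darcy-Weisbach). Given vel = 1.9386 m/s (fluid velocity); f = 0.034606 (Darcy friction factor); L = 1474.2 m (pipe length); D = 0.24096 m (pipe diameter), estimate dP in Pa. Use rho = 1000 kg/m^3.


dP = f * (L/D) * (rho*vel^2/2) / 1000
dP = 0.034606 * (1474.2/0.24096) * (1000*1.9386^2/2) / 1000
dP = 397.8408 kPa
Convert: 397.8408 kPa * 1000.0 = 3.9784e+05 Pa
dP = 3.9784e+05 Pa


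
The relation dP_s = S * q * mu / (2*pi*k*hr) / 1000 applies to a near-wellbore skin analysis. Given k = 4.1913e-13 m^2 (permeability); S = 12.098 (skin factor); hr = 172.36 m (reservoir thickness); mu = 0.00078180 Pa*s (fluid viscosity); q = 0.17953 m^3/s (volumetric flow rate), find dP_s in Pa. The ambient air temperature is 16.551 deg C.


dP_s = S * q * mu / (2*pi*k*hr) / 1000
dP_s = 12.098 * 0.17953 * 0.00078180 / (2*pi*4.1913e-13*172.36) / 1000
dP_s = 3740.944 kPa
Convert: 3740.944 kPa * 1000.0 = 3.7409e+06 Pa
dP_s = 3.7409e+06 Pa


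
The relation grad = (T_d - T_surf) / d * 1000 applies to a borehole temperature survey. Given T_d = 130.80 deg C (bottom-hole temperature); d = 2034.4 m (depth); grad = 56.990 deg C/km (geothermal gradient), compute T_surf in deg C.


T_surf = T_d - grad * d / 1000
T_surf = 130.80 - 56.990 * 2034.4 / 1000
T_surf = 14.860 deg C


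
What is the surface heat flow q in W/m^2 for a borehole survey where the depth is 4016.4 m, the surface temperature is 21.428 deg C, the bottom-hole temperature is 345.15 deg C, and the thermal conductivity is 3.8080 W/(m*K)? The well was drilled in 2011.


Step 1: grad = (T_d - T_surf)/d * 1000 = (345.15 - 21.428)/4016.4 * 1000 = 80.60004 deg C/km
Step 2: q = k * grad / 1000 = 3.808 * 80.60004 / 1000 = 0.30692 W/m^2
q = 0.30692 W/m^2


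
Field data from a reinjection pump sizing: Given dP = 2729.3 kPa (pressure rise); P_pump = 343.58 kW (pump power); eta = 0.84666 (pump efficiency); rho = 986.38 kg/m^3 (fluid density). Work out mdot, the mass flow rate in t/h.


mdot = P_pump * rho * eta / dP
mdot = 343.58 * 986.38 * 0.84666 / 2729.3
mdot = 105.1308 kg/s
Convert: 105.1308 kg/s * 3.6 = 378.47 t/h
mdot = 378.47 t/h


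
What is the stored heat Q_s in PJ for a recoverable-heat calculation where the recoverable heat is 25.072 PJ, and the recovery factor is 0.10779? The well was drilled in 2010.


Q_s = Q_rec / RF
Q_s = 25.072 / 0.10779
Q_s = 232.60 PJ


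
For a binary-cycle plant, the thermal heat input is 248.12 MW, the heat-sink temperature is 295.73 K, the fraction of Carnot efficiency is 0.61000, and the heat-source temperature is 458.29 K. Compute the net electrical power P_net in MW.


Step 1: eta = (1 - Tc/Th)*f = (1 - 295.73/458.29)*0.61 = 0.2163730
Step 2: P_net = eta * Q_in = 0.2163730 * 248.12 = 53.686 MW
P_net = 53.686 MW


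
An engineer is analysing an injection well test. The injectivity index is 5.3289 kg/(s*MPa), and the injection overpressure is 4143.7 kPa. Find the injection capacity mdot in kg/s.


mdot = II * dP / 1000
mdot = 5.3289 * 4143.7 / 1000
mdot = 22.081 kg/s


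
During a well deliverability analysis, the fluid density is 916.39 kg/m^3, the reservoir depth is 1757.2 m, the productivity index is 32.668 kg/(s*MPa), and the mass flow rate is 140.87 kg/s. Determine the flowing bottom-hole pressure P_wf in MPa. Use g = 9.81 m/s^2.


Step 1: P_i = rho*g*h/1e6 = 916.39*9.81*1757.2/1e6 = 15.79685 MPa
Step 2: P_wf = P_i - mdot/PI = 15.79685 - 140.87/32.668 = 11.485 MPa
P_wf = 11.485 MPa


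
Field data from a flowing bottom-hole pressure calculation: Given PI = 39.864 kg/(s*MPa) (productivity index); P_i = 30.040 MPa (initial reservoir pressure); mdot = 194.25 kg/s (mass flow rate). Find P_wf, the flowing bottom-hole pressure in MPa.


P_wf = P_i - mdot / PI
P_wf = 30.040 - 194.25 / 39.864
P_wf = 25.167 MPa


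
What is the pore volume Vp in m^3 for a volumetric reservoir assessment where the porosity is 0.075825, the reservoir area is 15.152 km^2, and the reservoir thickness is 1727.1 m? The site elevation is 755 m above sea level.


Vp = A * 1e6 * hr * phi
Vp = 15.152 * 1e6 * 1727.1 * 0.075825
Vp = 1.9843e+09 m^3


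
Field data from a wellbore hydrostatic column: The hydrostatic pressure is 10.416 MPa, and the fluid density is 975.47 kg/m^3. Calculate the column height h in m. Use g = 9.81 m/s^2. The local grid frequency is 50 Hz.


h = P * 1e6 / (g * rho)
h = 10.416 * 1e6 / (9.81 * 975.47)
h = 1088.5 m


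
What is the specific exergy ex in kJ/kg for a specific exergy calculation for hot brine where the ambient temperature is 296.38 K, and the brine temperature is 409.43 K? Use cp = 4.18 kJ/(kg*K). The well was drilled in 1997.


ex = cp * ((T_b - T_0) - T_0 * ln(T_b/T_0))
ex = 4.18 * ((409.43 - 296.38) - 296.38 * ln(409.43/296.38))
ex = 72.241 kJ/kg


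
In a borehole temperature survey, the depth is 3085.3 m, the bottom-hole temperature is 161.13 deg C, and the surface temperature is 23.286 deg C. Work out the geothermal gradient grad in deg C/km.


grad = (T_d - T_surf) / d * 1000
grad = (161.13 - 23.286) / 3085.3 * 1000
grad = 44.678 deg C/km


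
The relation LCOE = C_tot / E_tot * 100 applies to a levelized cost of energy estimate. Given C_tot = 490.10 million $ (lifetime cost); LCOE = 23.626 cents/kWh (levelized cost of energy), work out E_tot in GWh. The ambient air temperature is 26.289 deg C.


E_tot = C_tot / LCOE * 100
E_tot = 490.10 / 23.626 * 100
E_tot = 2074.4 GWh


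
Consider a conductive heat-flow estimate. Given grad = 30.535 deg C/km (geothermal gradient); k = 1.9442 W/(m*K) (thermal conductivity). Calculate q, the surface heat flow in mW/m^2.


q = k * grad / 1000
q = 1.9442 * 30.535 / 1000
q = 0.05936615 W/m^2
Convert: 0.05936615 W/m^2 * 1000.0 = 59.366 mW/m^2
q = 59.366 mW/m^2


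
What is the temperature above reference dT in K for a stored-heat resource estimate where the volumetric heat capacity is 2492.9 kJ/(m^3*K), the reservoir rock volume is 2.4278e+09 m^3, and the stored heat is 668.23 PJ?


dT = Q_s * 1e12 / (Vr * rhoc)
dT = 668.23 * 1e12 / (2.4278e+09 * 2492.9)
dT = 110.41 K


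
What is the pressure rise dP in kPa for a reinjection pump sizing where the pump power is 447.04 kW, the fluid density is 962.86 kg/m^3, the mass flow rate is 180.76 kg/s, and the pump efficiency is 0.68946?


dP = P_pump * rho * eta / mdot
dP = 447.04 * 962.86 * 0.68946 / 180.76
dP = 1641.8 kPa


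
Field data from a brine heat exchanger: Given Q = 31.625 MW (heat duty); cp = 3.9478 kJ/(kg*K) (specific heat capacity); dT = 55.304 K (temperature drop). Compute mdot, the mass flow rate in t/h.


mdot = Q * 1000 / (cp * dT)
mdot = 31.625 * 1000 / (3.9478 * 55.304)
mdot = 144.8501 kg/s
Convert: 144.8501 kg/s * 3.6 = 521.46 t/h
mdot = 521.46 t/h
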